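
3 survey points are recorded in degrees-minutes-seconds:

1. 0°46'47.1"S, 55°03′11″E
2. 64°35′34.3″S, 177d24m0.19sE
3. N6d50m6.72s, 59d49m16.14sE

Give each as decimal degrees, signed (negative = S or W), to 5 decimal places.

Point 1:
  Latitude: 0 + 46/60 + 47.1/3600 = 0.779750
  S ⇒ negate
  Lon: 55° + 3/60 + 11/3600 = 55 + 0.050000 + 0.003056 = 55.053056
  E → positive
Point 2:
  φ: 64° + 35/60 + 34.3/3600 = 64 + 0.583333 + 0.009528 = 64.592861
  hemisphere S, so the sign is −
  λ: 24′ + 0.19″ = 24.00317′; 177 + 24.00317/60 = 177.400053
  E → positive
Point 3:
  Lat: 50′ + 6.72″ = 50.11200′; 6 + 50.11200/60 = 6.835200
  N → positive
  λ: 59 + 49/60 + 16.14/3600 = 59.821150
  E → positive

1. -0.77975, 55.05306
2. -64.59286, 177.40005
3. 6.83520, 59.82115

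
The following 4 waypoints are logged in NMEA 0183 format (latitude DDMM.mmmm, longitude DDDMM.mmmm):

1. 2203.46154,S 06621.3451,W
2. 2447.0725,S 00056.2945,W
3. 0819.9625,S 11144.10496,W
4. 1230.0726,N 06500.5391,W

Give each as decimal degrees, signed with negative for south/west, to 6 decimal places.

Point 1:
  Lat: degrees = first 2 digits = 22, minutes = 3.46154; 22 + 3.46154/60 = 22.0576923
  S → negative
  λ: degrees = first 3 digits = 66, minutes = 21.3451; 66 + 21.3451/60 = 66.3557517
  W → negative
Point 2:
  φ: degrees = first 2 digits = 24, minutes = 47.0725; 24 + 47.0725/60 = 24.7845417
  hemisphere S, so the sign is −
  Lon: degrees = first 3 digits = 0, minutes = 56.2945; 0 + 56.2945/60 = 0.9382417
  W → negative
Point 3:
  φ: split at 2 digits → 08° and 19.9625′; 8 + 19.9625/60 = 8.3327083
  hemisphere S, so the sign is −
  λ: degrees = first 3 digits = 111, minutes = 44.10496; 111 + 44.10496/60 = 111.7350827
  hemisphere W, so the sign is −
Point 4:
  φ: split at 2 digits → 12° and 30.0726′; 12 + 30.0726/60 = 12.5012100
  N → positive
  Lon: split at 3 digits → 065° and 0.5391′; 65 + 0.5391/60 = 65.0089850
  W → negative

1. -22.057692, -66.355752
2. -24.784542, -0.938242
3. -8.332708, -111.735083
4. 12.501210, -65.008985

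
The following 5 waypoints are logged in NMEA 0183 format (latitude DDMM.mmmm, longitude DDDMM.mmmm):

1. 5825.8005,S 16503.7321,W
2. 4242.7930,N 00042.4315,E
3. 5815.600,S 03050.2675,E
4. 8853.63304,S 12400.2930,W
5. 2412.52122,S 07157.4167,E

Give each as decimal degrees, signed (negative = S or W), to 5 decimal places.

Point 1:
  Latitude: degrees = first 2 digits = 58, minutes = 25.8005; 58 + 25.8005/60 = 58.430008
  S ⇒ negate
  Longitude: split at 3 digits → 165° and 3.7321′; 165 + 3.7321/60 = 165.062202
  hemisphere W, so the sign is −
Point 2:
  Lat: split at 2 digits → 42° and 42.793′; 42 + 42.793/60 = 42.713217
  N → positive
  Longitude: degrees = first 3 digits = 0, minutes = 42.4315; 0 + 42.4315/60 = 0.707192
  E → positive
Point 3:
  φ: degrees = first 2 digits = 58, minutes = 15.6; 58 + 15.6/60 = 58.260000
  hemisphere S, so the sign is −
  Lon: split at 3 digits → 030° and 50.2675′; 30 + 50.2675/60 = 30.837792
  E → positive
Point 4:
  Lat: degrees = first 2 digits = 88, minutes = 53.63304; 88 + 53.63304/60 = 88.893884
  S → negative
  λ: split at 3 digits → 124° and 0.293′; 124 + 0.293/60 = 124.004883
  W ⇒ negate
Point 5:
  Latitude: split at 2 digits → 24° and 12.52122′; 24 + 12.52122/60 = 24.208687
  S ⇒ negate
  Longitude: degrees = first 3 digits = 71, minutes = 57.4167; 71 + 57.4167/60 = 71.956945
  E → positive

1. -58.43001, -165.06220
2. 42.71322, 0.70719
3. -58.26000, 30.83779
4. -88.89388, -124.00488
5. -24.20869, 71.95695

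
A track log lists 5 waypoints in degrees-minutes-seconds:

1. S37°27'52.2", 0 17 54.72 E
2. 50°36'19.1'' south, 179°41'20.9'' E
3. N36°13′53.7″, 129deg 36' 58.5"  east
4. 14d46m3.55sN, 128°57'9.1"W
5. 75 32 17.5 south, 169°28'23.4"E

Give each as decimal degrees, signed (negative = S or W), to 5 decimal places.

1. -37.46450, 0.29853
2. -50.60531, 179.68914
3. 36.23158, 129.61625
4. 14.76765, -128.95253
5. -75.53819, 169.47317

Point 1:
  Lat: 27′ + 52.2″ = 27.87000′; 37 + 27.87000/60 = 37.464500
  hemisphere S, so the sign is −
  λ: 17′ + 54.72″ = 17.91200′; 0 + 17.91200/60 = 0.298533
  E → positive
Point 2:
  Lat: 50° + 36/60 + 19.1/3600 = 50 + 0.600000 + 0.005306 = 50.605306
  S ⇒ negate
  Lon: 179 + 41/60 + 20.9/3600 = 179.689139
  E ⇒ keep positive
Point 3:
  φ: 36 + 13/60 + 53.7/3600 = 36.231583
  N ⇒ keep positive
  λ: 129 + 36/60 + 58.5/3600 = 129.616250
  E → positive
Point 4:
  Latitude: 14 + 46/60 + 3.55/3600 = 14.767653
  N → positive
  Lon: 57′ + 9.1″ = 57.15167′; 128 + 57.15167/60 = 128.952528
  W → negative
Point 5:
  Lat: 75 + 32/60 + 17.5/3600 = 75.538194
  S → negative
  Longitude: 28′ + 23.4″ = 28.39000′; 169 + 28.39000/60 = 169.473167
  E ⇒ keep positive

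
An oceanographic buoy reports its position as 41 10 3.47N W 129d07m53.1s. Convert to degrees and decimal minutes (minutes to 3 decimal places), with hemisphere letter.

Lat: 10 + 3.47/60 = 10.05783′
λ: 7 + 53.1/60 = 7.88500′

41° 10.058′ N, 129° 7.885′ W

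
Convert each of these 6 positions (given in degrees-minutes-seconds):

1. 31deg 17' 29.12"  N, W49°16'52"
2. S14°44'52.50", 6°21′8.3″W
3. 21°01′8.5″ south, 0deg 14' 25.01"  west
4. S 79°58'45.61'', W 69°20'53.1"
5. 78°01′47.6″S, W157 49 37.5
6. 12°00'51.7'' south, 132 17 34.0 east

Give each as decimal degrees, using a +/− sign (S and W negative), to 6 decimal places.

1. 31.291422, -49.281111
2. -14.747917, -6.352306
3. -21.019028, -0.240281
4. -79.979336, -69.348083
5. -78.029889, -157.827083
6. -12.014361, 132.292778

Point 1:
  Lat: 17′ + 29.12″ = 17.48533′; 31 + 17.48533/60 = 31.2914222
  N → positive
  Lon: 49° + 16/60 + 52/3600 = 49 + 0.266667 + 0.014444 = 49.2811111
  W → negative
Point 2:
  φ: 14 + 44/60 + 52.5/3600 = 14.7479167
  hemisphere S, so the sign is −
  Lon: 21′ + 8.3″ = 21.13833′; 6 + 21.13833/60 = 6.3523056
  W ⇒ negate
Point 3:
  Lat: 21° + 1/60 + 8.5/3600 = 21 + 0.016667 + 0.002361 = 21.0190278
  S ⇒ negate
  Longitude: 14′ + 25.01″ = 14.41683′; 0 + 14.41683/60 = 0.2402806
  hemisphere W, so the sign is −
Point 4:
  Lat: 79 + 58/60 + 45.61/3600 = 79.9793361
  S ⇒ negate
  Longitude: 20′ + 53.1″ = 20.88500′; 69 + 20.88500/60 = 69.3480833
  hemisphere W, so the sign is −
Point 5:
  φ: 78° + 1/60 + 47.6/3600 = 78 + 0.016667 + 0.013222 = 78.0298889
  S → negative
  Lon: 157 + 49/60 + 37.5/3600 = 157.8270833
  W → negative
Point 6:
  Latitude: 12 + 0/60 + 51.7/3600 = 12.0143611
  S ⇒ negate
  Longitude: 132 + 17/60 + 34/3600 = 132.2927778
  E ⇒ keep positive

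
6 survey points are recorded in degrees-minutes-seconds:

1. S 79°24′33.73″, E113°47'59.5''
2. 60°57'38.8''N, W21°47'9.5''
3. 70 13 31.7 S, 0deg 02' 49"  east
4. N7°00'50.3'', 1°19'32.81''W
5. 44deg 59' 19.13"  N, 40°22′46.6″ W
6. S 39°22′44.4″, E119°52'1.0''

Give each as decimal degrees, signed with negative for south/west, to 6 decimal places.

1. -79.409369, 113.799861
2. 60.960778, -21.785972
3. -70.225472, 0.046944
4. 7.013972, -1.325781
5. 44.988647, -40.379611
6. -39.379000, 119.866944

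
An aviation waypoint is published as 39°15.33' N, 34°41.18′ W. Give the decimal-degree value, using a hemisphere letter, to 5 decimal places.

39.25550° N, 34.68633° W

Lat: 39 + 15.33/60 = 39.255500
Lon: 34 + 41.18/60 = 34.686333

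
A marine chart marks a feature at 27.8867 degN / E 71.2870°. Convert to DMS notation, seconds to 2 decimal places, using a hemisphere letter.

φ: whole degrees 27; 53.20200′ → 53′ and 12.1200″
λ: 0.287000 × 60 = 17.22000′ → 17′, remainder × 60 = 13.2000″

27°53′12.12″ N, 71°17′13.20″ E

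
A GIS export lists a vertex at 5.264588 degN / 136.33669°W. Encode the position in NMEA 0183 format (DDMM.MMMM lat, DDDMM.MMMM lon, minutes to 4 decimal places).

0515.8753,N / 13620.2014,W

φ: fractional part 0.264588 → 15.875280 minutes
λ: fractional part 0.336690 → 20.201400 minutes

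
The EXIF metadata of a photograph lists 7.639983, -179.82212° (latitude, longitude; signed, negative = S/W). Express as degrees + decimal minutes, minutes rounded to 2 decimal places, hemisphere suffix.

7° 38.40′ N, 179° 49.33′ W

φ: 7° + 0.639983 × 60 = 7° 38.3990′
Longitude is negative → W; |value| = 179.822120
Longitude: fractional part 0.822120 → 49.3272 minutes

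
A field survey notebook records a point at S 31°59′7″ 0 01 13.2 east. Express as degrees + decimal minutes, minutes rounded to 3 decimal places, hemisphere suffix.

31° 59.117′ S, 0° 1.220′ E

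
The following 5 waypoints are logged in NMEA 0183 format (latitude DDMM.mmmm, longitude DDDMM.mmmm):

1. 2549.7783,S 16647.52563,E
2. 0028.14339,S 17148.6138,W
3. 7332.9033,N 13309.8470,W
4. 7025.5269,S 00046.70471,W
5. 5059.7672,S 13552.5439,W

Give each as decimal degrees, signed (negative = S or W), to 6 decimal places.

Point 1:
  φ: degrees = first 2 digits = 25, minutes = 49.7783; 25 + 49.7783/60 = 25.8296383
  S → negative
  λ: split at 3 digits → 166° and 47.52563′; 166 + 47.52563/60 = 166.7920938
  E → positive
Point 2:
  Lat: degrees = first 2 digits = 0, minutes = 28.14339; 0 + 28.14339/60 = 0.4690565
  S → negative
  Longitude: degrees = first 3 digits = 171, minutes = 48.6138; 171 + 48.6138/60 = 171.8102300
  W → negative
Point 3:
  φ: split at 2 digits → 73° and 32.9033′; 73 + 32.9033/60 = 73.5483883
  N ⇒ keep positive
  Lon: split at 3 digits → 133° and 9.847′; 133 + 9.847/60 = 133.1641167
  W → negative
Point 4:
  Latitude: split at 2 digits → 70° and 25.5269′; 70 + 25.5269/60 = 70.4254483
  S ⇒ negate
  Lon: split at 3 digits → 000° and 46.70471′; 0 + 46.70471/60 = 0.7784118
  W ⇒ negate
Point 5:
  Latitude: degrees = first 2 digits = 50, minutes = 59.7672; 50 + 59.7672/60 = 50.9961200
  S ⇒ negate
  λ: split at 3 digits → 135° and 52.5439′; 135 + 52.5439/60 = 135.8757317
  W → negative

1. -25.829638, 166.792094
2. -0.469057, -171.810230
3. 73.548388, -133.164117
4. -70.425448, -0.778412
5. -50.996120, -135.875732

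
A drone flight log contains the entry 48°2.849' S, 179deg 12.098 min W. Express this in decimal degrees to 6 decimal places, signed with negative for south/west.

φ: 48 + 2.849/60 = 48.0474833
hemisphere S, so the sign is −
Longitude: 12.098′ = 0.201633°; total 179.2016333
W → negative

-48.047483, -179.201633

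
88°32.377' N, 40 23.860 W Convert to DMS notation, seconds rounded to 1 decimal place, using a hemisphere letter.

88°32′22.6″ N, 40°23′51.6″ W

Lat: 32.37700′ → 32′ and 0.37700 × 60 = 22.620″
λ: fractional minutes 0.86000 × 60 = 51.600″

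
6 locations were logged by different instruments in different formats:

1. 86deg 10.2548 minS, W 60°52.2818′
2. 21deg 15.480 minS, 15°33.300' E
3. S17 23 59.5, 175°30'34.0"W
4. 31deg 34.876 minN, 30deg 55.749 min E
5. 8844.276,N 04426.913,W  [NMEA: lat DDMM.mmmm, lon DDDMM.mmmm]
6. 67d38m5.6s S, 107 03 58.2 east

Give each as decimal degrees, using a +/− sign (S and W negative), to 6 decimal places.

Point 1:
  Lat: 10.2548′ = 0.170913°; total 86.1709133
  S ⇒ negate
  Longitude: 60 + 52.2818/60 = 60.8713633
  W → negative
Point 2:
  Latitude: 21 + 15.48/60 = 21.2580000
  S → negative
  Longitude: 15 + 33.3/60 = 15.5550000
  E → positive
Point 3:
  φ: 23′ + 59.5″ = 23.99167′; 17 + 23.99167/60 = 17.3998611
  S ⇒ negate
  λ: 175 + 30/60 + 34/3600 = 175.5094444
  W ⇒ negate
Point 4:
  φ: 31 + 34.876/60 = 31.5812667
  N → positive
  λ: 55.749′ = 0.929150°; total 30.9291500
  E ⇒ keep positive
Point 5:
  Lat: split at 2 digits → 88° and 44.276′; 88 + 44.276/60 = 88.7379333
  N → positive
  Longitude: degrees = first 3 digits = 44, minutes = 26.913; 44 + 26.913/60 = 44.4485500
  W → negative
Point 6:
  Latitude: 38′ + 5.6″ = 38.09333′; 67 + 38.09333/60 = 67.6348889
  hemisphere S, so the sign is −
  Lon: 107 + 3/60 + 58.2/3600 = 107.0661667
  E → positive

1. -86.170913, -60.871363
2. -21.258000, 15.555000
3. -17.399861, -175.509444
4. 31.581267, 30.929150
5. 88.737933, -44.448550
6. -67.634889, 107.066167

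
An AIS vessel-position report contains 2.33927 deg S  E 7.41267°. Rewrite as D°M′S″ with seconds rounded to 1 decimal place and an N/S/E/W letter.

φ: 0.339270° → 20.35620′; 0.35620 × 60 = 21.372″
Longitude: 0.412670° → 24.76020′; 0.76020 × 60 = 45.612″

2°20′21.4″ S, 7°24′45.6″ E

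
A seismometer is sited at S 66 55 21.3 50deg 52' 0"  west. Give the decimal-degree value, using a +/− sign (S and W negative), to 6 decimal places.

-66.922583, -50.866667

φ: 55′ + 21.3″ = 55.35500′; 66 + 55.35500/60 = 66.9225833
hemisphere S, so the sign is −
λ: 52′ + 0″ = 52.00000′; 50 + 52.00000/60 = 50.8666667
W ⇒ negate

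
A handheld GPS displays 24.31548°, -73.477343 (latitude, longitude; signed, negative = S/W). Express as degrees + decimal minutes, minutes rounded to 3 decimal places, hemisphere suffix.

24° 18.929′ N, 73° 28.641′ W

Latitude: 24° + 0.315480 × 60 = 24° 18.92880′
Longitude is negative → W; |value| = 73.477343
λ: minutes = (73.477343 − 73) × 60 = 28.64058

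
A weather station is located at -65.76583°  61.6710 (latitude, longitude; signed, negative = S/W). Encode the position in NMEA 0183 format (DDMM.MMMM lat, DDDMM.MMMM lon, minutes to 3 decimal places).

Latitude is negative → S; |value| = 65.765830
φ: 65° + 0.765830 × 60 = 65° 45.94980′
Longitude: fractional part 0.671000 → 40.26000 minutes

6545.950,S / 06140.260,E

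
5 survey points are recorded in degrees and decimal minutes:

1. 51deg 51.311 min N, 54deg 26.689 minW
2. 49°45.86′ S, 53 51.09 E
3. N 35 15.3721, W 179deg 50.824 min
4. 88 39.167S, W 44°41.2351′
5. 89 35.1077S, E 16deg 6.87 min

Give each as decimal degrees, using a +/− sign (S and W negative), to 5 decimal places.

1. 51.85518, -54.44482
2. -49.76433, 53.85150
3. 35.25620, -179.84707
4. -88.65278, -44.68725
5. -89.58513, 16.11450

Point 1:
  Lat: 51.311′ = 0.855183°; total 51.855183
  N → positive
  Lon: 26.689′ = 0.444817°; total 54.444817
  hemisphere W, so the sign is −
Point 2:
  Latitude: 49 + 45.86/60 = 49.764333
  S ⇒ negate
  λ: 51.09′ = 0.851500°; total 53.851500
  E → positive
Point 3:
  Lat: 15.3721′ = 0.256202°; total 35.256202
  N → positive
  Lon: 50.824′ = 0.847067°; total 179.847067
  W → negative
Point 4:
  Lat: 88 + 39.167/60 = 88.652783
  hemisphere S, so the sign is −
  Longitude: 41.2351′ = 0.687252°; total 44.687252
  W ⇒ negate
Point 5:
  Lat: 89 + 35.1077/60 = 89.585128
  S ⇒ negate
  λ: 6.87′ = 0.114500°; total 16.114500
  E ⇒ keep positive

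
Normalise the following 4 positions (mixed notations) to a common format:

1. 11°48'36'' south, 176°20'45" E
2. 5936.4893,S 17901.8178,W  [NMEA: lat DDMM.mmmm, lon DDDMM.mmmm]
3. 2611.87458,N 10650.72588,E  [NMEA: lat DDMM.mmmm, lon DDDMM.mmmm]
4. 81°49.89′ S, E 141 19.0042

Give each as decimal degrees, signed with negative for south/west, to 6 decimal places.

1. -11.810000, 176.345833
2. -59.608155, -179.030297
3. 26.197910, 106.845431
4. -81.831500, 141.316737

Point 1:
  Lat: 11° + 48/60 + 36/3600 = 11 + 0.800000 + 0.010000 = 11.8100000
  S ⇒ negate
  λ: 176° + 20/60 + 45/3600 = 176 + 0.333333 + 0.012500 = 176.3458333
  E ⇒ keep positive
Point 2:
  Latitude: degrees = first 2 digits = 59, minutes = 36.4893; 59 + 36.4893/60 = 59.6081550
  hemisphere S, so the sign is −
  Lon: split at 3 digits → 179° and 1.8178′; 179 + 1.8178/60 = 179.0302967
  hemisphere W, so the sign is −
Point 3:
  Latitude: degrees = first 2 digits = 26, minutes = 11.87458; 26 + 11.87458/60 = 26.1979097
  N ⇒ keep positive
  λ: split at 3 digits → 106° and 50.72588′; 106 + 50.72588/60 = 106.8454313
  E → positive
Point 4:
  Latitude: 49.89′ = 0.831500°; total 81.8315000
  hemisphere S, so the sign is −
  λ: 19.0042′ = 0.316737°; total 141.3167367
  E → positive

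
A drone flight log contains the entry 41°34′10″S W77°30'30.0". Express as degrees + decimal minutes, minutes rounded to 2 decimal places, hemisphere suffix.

41° 34.17′ S, 77° 30.50′ W

φ: seconds/60 = 0.16667; minutes = 34 + 0.16667 = 34.1667
Longitude: 30 + 30/60 = 30.5000′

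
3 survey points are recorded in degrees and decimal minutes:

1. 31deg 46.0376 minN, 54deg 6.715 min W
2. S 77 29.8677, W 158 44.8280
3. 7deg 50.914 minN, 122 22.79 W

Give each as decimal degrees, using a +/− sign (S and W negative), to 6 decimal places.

Point 1:
  Lat: 31 + 46.0376/60 = 31.7672933
  N → positive
  Lon: 54 + 6.715/60 = 54.1119167
  W → negative
Point 2:
  Latitude: 77 + 29.8677/60 = 77.4977950
  S ⇒ negate
  λ: 158 + 44.828/60 = 158.7471333
  W ⇒ negate
Point 3:
  φ: 7 + 50.914/60 = 7.8485667
  N → positive
  Lon: 122 + 22.79/60 = 122.3798333
  W ⇒ negate

1. 31.767293, -54.111917
2. -77.497795, -158.747133
3. 7.848567, -122.379833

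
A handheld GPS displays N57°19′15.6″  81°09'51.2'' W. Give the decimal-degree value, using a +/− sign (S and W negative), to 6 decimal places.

57.321000, -81.164222

φ: 19′ + 15.6″ = 19.26000′; 57 + 19.26000/60 = 57.3210000
N ⇒ keep positive
Lon: 81° + 9/60 + 51.2/3600 = 81 + 0.150000 + 0.014222 = 81.1642222
W ⇒ negate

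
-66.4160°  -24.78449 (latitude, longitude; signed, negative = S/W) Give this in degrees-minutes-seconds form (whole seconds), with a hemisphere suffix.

66°24′58″ S, 24°47′4″ W

Latitude is negative → S; |value| = 66.416000
φ: 0.416000 × 60 = 24.96000′ → 24′, remainder × 60 = 57.60″
Longitude is negative → W; |value| = 24.784490
λ: 0.784490° → 47.06940′; 0.06940 × 60 = 4.16″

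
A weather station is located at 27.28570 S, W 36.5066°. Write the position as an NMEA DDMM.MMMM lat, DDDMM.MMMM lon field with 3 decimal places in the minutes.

Latitude: minutes = (27.285700 − 27) × 60 = 17.14200
Longitude: 36° + 0.506600 × 60 = 36° 30.39600′

2717.142,S / 03630.396,W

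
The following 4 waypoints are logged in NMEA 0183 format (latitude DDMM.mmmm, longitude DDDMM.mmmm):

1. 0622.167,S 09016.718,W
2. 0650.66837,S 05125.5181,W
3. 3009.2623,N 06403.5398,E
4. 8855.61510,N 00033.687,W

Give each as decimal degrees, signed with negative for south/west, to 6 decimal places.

1. -6.369450, -90.278633
2. -6.844473, -51.425302
3. 30.154372, 64.058997
4. 88.926918, -0.561450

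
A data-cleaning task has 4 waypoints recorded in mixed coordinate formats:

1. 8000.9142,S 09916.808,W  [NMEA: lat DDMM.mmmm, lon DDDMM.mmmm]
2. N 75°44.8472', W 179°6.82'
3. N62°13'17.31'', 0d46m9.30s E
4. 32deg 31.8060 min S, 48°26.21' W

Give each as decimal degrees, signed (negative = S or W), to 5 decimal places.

1. -80.01524, -99.28013
2. 75.74745, -179.11367
3. 62.22148, 0.76925
4. -32.53010, -48.43683

Point 1:
  Latitude: split at 2 digits → 80° and 0.9142′; 80 + 0.9142/60 = 80.015237
  S ⇒ negate
  Lon: split at 3 digits → 099° and 16.808′; 99 + 16.808/60 = 99.280133
  hemisphere W, so the sign is −
Point 2:
  Latitude: 75 + 44.8472/60 = 75.747453
  N → positive
  λ: 6.82′ = 0.113667°; total 179.113667
  hemisphere W, so the sign is −
Point 3:
  φ: 62 + 13/60 + 17.31/3600 = 62.221475
  N → positive
  Longitude: 46′ + 9.3″ = 46.15500′; 0 + 46.15500/60 = 0.769250
  E → positive
Point 4:
  Lat: 31.806′ = 0.530100°; total 32.530100
  S → negative
  Lon: 26.21′ = 0.436833°; total 48.436833
  W ⇒ negate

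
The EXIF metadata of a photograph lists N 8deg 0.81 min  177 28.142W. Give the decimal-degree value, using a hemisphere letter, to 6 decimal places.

φ: 8 + 0.81/60 = 8.0135000
Lon: 177 + 28.142/60 = 177.4690333

8.013500° N, 177.469033° W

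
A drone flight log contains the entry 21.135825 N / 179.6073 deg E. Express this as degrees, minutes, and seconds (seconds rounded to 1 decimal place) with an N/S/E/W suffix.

Latitude: 0.135825° → 8.14950′; 0.14950 × 60 = 8.970″
Lon: whole degrees 179; 36.43800′ → 36′ and 26.280″

21°08′9.0″ N, 179°36′26.3″ E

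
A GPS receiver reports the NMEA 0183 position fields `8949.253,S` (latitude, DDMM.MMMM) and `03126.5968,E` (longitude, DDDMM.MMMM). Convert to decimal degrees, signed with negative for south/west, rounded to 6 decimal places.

-89.820883, 31.443280

Latitude: split at 2 digits → 89° and 49.253′; 89 + 49.253/60 = 89.8208833
S ⇒ negate
Lon: split at 3 digits → 031° and 26.5968′; 31 + 26.5968/60 = 31.4432800
E → positive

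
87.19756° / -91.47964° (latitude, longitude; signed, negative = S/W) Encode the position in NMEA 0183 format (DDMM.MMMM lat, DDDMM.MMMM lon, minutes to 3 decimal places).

Latitude: minutes = (87.197560 − 87) × 60 = 11.85360
Longitude is negative → W; |value| = 91.479640
Longitude: minutes = (91.479640 − 91) × 60 = 28.77840

8711.854,N / 09128.778,W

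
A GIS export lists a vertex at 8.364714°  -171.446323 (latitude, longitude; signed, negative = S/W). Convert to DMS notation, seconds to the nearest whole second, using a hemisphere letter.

8°21′53″ N, 171°26′47″ W

Lat: 0.364714 × 60 = 21.88284′ → 21′, remainder × 60 = 52.97″
Longitude is negative → W; |value| = 171.446323
λ: whole degrees 171; 26.77938′ → 26′ and 46.76″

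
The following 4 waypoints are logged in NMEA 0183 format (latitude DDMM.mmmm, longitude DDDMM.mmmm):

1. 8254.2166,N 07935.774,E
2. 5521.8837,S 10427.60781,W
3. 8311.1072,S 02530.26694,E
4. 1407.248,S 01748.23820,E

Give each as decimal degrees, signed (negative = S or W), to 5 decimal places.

Point 1:
  Latitude: degrees = first 2 digits = 82, minutes = 54.2166; 82 + 54.2166/60 = 82.903610
  N ⇒ keep positive
  Lon: degrees = first 3 digits = 79, minutes = 35.774; 79 + 35.774/60 = 79.596233
  E ⇒ keep positive
Point 2:
  Latitude: split at 2 digits → 55° and 21.8837′; 55 + 21.8837/60 = 55.364728
  S ⇒ negate
  Lon: split at 3 digits → 104° and 27.60781′; 104 + 27.60781/60 = 104.460130
  W → negative
Point 3:
  Latitude: degrees = first 2 digits = 83, minutes = 11.1072; 83 + 11.1072/60 = 83.185120
  hemisphere S, so the sign is −
  Lon: degrees = first 3 digits = 25, minutes = 30.26694; 25 + 30.26694/60 = 25.504449
  E → positive
Point 4:
  Lat: degrees = first 2 digits = 14, minutes = 7.248; 14 + 7.248/60 = 14.120800
  S ⇒ negate
  Longitude: split at 3 digits → 017° and 48.2382′; 17 + 48.2382/60 = 17.803970
  E ⇒ keep positive

1. 82.90361, 79.59623
2. -55.36473, -104.46013
3. -83.18512, 25.50445
4. -14.12080, 17.80397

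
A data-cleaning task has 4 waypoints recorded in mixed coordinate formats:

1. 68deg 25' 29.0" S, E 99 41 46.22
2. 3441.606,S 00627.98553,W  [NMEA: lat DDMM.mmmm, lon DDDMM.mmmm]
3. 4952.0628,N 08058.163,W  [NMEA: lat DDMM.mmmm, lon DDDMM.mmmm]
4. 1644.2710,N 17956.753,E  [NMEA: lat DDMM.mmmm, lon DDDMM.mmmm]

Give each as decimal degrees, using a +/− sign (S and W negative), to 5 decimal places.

1. -68.42472, 99.69617
2. -34.69343, -6.46643
3. 49.86771, -80.96938
4. 16.73785, 179.94588

Point 1:
  Latitude: 68° + 25/60 + 29/3600 = 68 + 0.416667 + 0.008056 = 68.424722
  hemisphere S, so the sign is −
  Lon: 99 + 41/60 + 46.22/3600 = 99.696172
  E → positive
Point 2:
  φ: split at 2 digits → 34° and 41.606′; 34 + 41.606/60 = 34.693433
  S ⇒ negate
  Lon: split at 3 digits → 006° and 27.98553′; 6 + 27.98553/60 = 6.466426
  W → negative
Point 3:
  φ: degrees = first 2 digits = 49, minutes = 52.0628; 49 + 52.0628/60 = 49.867713
  N → positive
  Longitude: split at 3 digits → 080° and 58.163′; 80 + 58.163/60 = 80.969383
  W ⇒ negate
Point 4:
  φ: split at 2 digits → 16° and 44.271′; 16 + 44.271/60 = 16.737850
  N → positive
  Lon: degrees = first 3 digits = 179, minutes = 56.753; 179 + 56.753/60 = 179.945883
  E → positive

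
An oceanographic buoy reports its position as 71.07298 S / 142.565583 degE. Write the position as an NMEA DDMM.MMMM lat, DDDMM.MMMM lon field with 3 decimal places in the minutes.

7104.379,S / 14233.935,E

φ: 71° + 0.072980 × 60 = 71° 4.37880′
Longitude: 142° + 0.565583 × 60 = 142° 33.93498′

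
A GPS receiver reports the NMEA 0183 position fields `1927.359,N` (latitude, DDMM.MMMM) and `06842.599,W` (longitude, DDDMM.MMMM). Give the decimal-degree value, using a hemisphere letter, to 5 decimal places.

19.45598° N, 68.70998° W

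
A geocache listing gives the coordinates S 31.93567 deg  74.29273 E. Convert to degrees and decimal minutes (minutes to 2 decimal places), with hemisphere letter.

31° 56.14′ S, 74° 17.56′ E

φ: 31° + 0.935670 × 60 = 31° 56.1402′
λ: fractional part 0.292730 → 17.5638 minutes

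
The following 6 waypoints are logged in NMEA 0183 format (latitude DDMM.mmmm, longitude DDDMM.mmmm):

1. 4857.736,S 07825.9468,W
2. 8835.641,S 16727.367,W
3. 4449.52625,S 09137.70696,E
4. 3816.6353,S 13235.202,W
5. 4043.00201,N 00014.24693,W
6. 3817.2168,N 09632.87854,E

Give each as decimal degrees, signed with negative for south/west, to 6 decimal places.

Point 1:
  Lat: split at 2 digits → 48° and 57.736′; 48 + 57.736/60 = 48.9622667
  S ⇒ negate
  λ: degrees = first 3 digits = 78, minutes = 25.9468; 78 + 25.9468/60 = 78.4324467
  W → negative
Point 2:
  Latitude: split at 2 digits → 88° and 35.641′; 88 + 35.641/60 = 88.5940167
  S ⇒ negate
  Longitude: split at 3 digits → 167° and 27.367′; 167 + 27.367/60 = 167.4561167
  W ⇒ negate
Point 3:
  φ: split at 2 digits → 44° and 49.52625′; 44 + 49.52625/60 = 44.8254375
  S ⇒ negate
  Longitude: split at 3 digits → 091° and 37.70696′; 91 + 37.70696/60 = 91.6284493
  E ⇒ keep positive
Point 4:
  Latitude: degrees = first 2 digits = 38, minutes = 16.6353; 38 + 16.6353/60 = 38.2772550
  S ⇒ negate
  λ: split at 3 digits → 132° and 35.202′; 132 + 35.202/60 = 132.5867000
  W → negative
Point 5:
  Latitude: split at 2 digits → 40° and 43.00201′; 40 + 43.00201/60 = 40.7167002
  N ⇒ keep positive
  Longitude: split at 3 digits → 000° and 14.24693′; 0 + 14.24693/60 = 0.2374488
  W ⇒ negate
Point 6:
  Latitude: degrees = first 2 digits = 38, minutes = 17.2168; 38 + 17.2168/60 = 38.2869467
  N ⇒ keep positive
  λ: degrees = first 3 digits = 96, minutes = 32.87854; 96 + 32.87854/60 = 96.5479757
  E ⇒ keep positive

1. -48.962267, -78.432447
2. -88.594017, -167.456117
3. -44.825438, 91.628449
4. -38.277255, -132.586700
5. 40.716700, -0.237449
6. 38.286947, 96.547976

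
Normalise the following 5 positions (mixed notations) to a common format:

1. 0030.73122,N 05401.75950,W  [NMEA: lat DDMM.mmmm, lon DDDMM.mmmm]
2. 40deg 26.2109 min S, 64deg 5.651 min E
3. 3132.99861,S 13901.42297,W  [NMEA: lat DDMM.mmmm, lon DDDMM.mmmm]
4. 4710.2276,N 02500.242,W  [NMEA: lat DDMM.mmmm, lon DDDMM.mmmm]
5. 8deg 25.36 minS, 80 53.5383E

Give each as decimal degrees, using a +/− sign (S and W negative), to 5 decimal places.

Point 1:
  Lat: degrees = first 2 digits = 0, minutes = 30.73122; 0 + 30.73122/60 = 0.512187
  N → positive
  λ: split at 3 digits → 054° and 1.7595′; 54 + 1.7595/60 = 54.029325
  W → negative
Point 2:
  Lat: 26.2109′ = 0.436848°; total 40.436848
  S ⇒ negate
  Longitude: 64 + 5.651/60 = 64.094183
  E ⇒ keep positive
Point 3:
  Latitude: split at 2 digits → 31° and 32.99861′; 31 + 32.99861/60 = 31.549977
  hemisphere S, so the sign is −
  Lon: split at 3 digits → 139° and 1.42297′; 139 + 1.42297/60 = 139.023716
  hemisphere W, so the sign is −
Point 4:
  Lat: degrees = first 2 digits = 47, minutes = 10.2276; 47 + 10.2276/60 = 47.170460
  N ⇒ keep positive
  Lon: degrees = first 3 digits = 25, minutes = 0.242; 25 + 0.242/60 = 25.004033
  hemisphere W, so the sign is −
Point 5:
  φ: 8 + 25.36/60 = 8.422667
  hemisphere S, so the sign is −
  Longitude: 80 + 53.5383/60 = 80.892305
  E ⇒ keep positive

1. 0.51219, -54.02933
2. -40.43685, 64.09418
3. -31.54998, -139.02372
4. 47.17046, -25.00403
5. -8.42267, 80.89231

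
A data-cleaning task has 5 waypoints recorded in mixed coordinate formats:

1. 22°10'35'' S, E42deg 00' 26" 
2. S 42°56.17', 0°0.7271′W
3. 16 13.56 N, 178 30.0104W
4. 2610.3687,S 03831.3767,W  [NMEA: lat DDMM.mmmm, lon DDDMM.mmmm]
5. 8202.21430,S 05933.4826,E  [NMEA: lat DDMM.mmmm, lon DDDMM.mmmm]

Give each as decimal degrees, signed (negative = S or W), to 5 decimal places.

1. -22.17639, 42.00722
2. -42.93617, -0.01212
3. 16.22600, -178.50017
4. -26.17281, -38.52295
5. -82.03691, 59.55804

Point 1:
  Latitude: 22° + 10/60 + 35/3600 = 22 + 0.166667 + 0.009722 = 22.176389
  S → negative
  λ: 42° + 0/60 + 26/3600 = 42 + 0.000000 + 0.007222 = 42.007222
  E → positive
Point 2:
  Latitude: 42 + 56.17/60 = 42.936167
  hemisphere S, so the sign is −
  Lon: 0 + 0.7271/60 = 0.012118
  W ⇒ negate
Point 3:
  φ: 16 + 13.56/60 = 16.226000
  N → positive
  λ: 178 + 30.0104/60 = 178.500173
  W ⇒ negate
Point 4:
  Lat: degrees = first 2 digits = 26, minutes = 10.3687; 26 + 10.3687/60 = 26.172812
  S → negative
  Longitude: split at 3 digits → 038° and 31.3767′; 38 + 31.3767/60 = 38.522945
  W ⇒ negate
Point 5:
  Lat: degrees = first 2 digits = 82, minutes = 2.2143; 82 + 2.2143/60 = 82.036905
  hemisphere S, so the sign is −
  λ: split at 3 digits → 059° and 33.4826′; 59 + 33.4826/60 = 59.558043
  E → positive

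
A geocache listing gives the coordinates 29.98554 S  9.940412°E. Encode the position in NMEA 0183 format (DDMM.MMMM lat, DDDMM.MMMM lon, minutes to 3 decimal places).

2959.132,S / 00956.425,E

Latitude: minutes = (29.985540 − 29) × 60 = 59.13240
Longitude: 9° + 0.940412 × 60 = 9° 56.42472′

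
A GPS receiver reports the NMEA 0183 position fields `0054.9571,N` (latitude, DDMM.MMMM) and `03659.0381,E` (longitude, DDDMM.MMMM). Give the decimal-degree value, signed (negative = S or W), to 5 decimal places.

φ: degrees = first 2 digits = 0, minutes = 54.9571; 0 + 54.9571/60 = 0.915952
N ⇒ keep positive
λ: split at 3 digits → 036° and 59.0381′; 36 + 59.0381/60 = 36.983968
E ⇒ keep positive

0.91595, 36.98397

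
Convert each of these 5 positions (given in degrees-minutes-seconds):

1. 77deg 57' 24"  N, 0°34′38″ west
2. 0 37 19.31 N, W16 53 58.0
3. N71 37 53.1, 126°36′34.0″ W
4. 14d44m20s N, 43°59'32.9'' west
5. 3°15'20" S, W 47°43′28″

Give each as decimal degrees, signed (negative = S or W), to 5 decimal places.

1. 77.95667, -0.57722
2. 0.62203, -16.89944
3. 71.63142, -126.60944
4. 14.73889, -43.99247
5. -3.25556, -47.72444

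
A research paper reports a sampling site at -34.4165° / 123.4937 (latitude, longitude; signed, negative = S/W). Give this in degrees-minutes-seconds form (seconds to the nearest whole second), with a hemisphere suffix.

34°24′59″ S, 123°29′37″ E

Latitude is negative → S; |value| = 34.416500
Latitude: 0.416500° → 24.99000′; 0.99000 × 60 = 59.40″
λ: 0.493700 × 60 = 29.62200′ → 29′, remainder × 60 = 37.32″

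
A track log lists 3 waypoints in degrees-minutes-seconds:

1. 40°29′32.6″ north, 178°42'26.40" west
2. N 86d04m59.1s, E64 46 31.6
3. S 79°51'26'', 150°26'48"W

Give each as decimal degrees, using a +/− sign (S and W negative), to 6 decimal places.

Point 1:
  φ: 29′ + 32.6″ = 29.54333′; 40 + 29.54333/60 = 40.4923889
  N → positive
  Lon: 42′ + 26.4″ = 42.44000′; 178 + 42.44000/60 = 178.7073333
  hemisphere W, so the sign is −
Point 2:
  Latitude: 4′ + 59.1″ = 4.98500′; 86 + 4.98500/60 = 86.0830833
  N ⇒ keep positive
  Longitude: 64° + 46/60 + 31.6/3600 = 64 + 0.766667 + 0.008778 = 64.7754444
  E ⇒ keep positive
Point 3:
  Lat: 79° + 51/60 + 26/3600 = 79 + 0.850000 + 0.007222 = 79.8572222
  S ⇒ negate
  Lon: 150° + 26/60 + 48/3600 = 150 + 0.433333 + 0.013333 = 150.4466667
  W ⇒ negate

1. 40.492389, -178.707333
2. 86.083083, 64.775444
3. -79.857222, -150.446667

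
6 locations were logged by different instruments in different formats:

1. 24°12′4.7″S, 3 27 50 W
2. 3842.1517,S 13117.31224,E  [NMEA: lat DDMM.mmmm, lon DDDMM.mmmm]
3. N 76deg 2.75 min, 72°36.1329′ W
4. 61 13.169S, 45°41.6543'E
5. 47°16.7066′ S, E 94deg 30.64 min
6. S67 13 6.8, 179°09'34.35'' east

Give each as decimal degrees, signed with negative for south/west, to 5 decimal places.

1. -24.20131, -3.46389
2. -38.70253, 131.28854
3. 76.04583, -72.60222
4. -61.21948, 45.69424
5. -47.27844, 94.51067
6. -67.21856, 179.15954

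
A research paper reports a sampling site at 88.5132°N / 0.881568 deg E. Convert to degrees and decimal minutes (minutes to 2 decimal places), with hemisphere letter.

88° 30.79′ N, 0° 52.89′ E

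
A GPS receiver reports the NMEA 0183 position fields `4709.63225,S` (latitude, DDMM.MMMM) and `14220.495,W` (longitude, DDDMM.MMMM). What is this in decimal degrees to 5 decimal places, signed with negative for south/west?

Latitude: split at 2 digits → 47° and 9.63225′; 47 + 9.63225/60 = 47.160538
S → negative
λ: split at 3 digits → 142° and 20.495′; 142 + 20.495/60 = 142.341583
hemisphere W, so the sign is −

-47.16054, -142.34158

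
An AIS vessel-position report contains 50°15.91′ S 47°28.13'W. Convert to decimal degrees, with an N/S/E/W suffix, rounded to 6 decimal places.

50.265167° S, 47.468833° W

φ: 50 + 15.91/60 = 50.2651667
Longitude: 47 + 28.13/60 = 47.4688333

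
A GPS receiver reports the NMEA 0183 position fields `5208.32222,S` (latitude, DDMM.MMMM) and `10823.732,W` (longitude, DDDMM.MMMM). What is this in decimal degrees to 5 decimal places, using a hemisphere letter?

52.13870° S, 108.39553° W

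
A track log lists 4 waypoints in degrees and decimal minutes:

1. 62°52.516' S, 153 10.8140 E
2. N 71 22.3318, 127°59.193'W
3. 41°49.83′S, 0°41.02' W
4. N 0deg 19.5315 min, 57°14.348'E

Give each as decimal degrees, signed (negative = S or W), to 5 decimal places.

Point 1:
  Latitude: 52.516′ = 0.875267°; total 62.875267
  S ⇒ negate
  Lon: 153 + 10.814/60 = 153.180233
  E ⇒ keep positive
Point 2:
  Lat: 22.3318′ = 0.372197°; total 71.372197
  N → positive
  λ: 59.193′ = 0.986550°; total 127.986550
  W ⇒ negate
Point 3:
  Latitude: 41 + 49.83/60 = 41.830500
  hemisphere S, so the sign is −
  Longitude: 0 + 41.02/60 = 0.683667
  hemisphere W, so the sign is −
Point 4:
  φ: 0 + 19.5315/60 = 0.325525
  N → positive
  Longitude: 14.348′ = 0.239133°; total 57.239133
  E ⇒ keep positive

1. -62.87527, 153.18023
2. 71.37220, -127.98655
3. -41.83050, -0.68367
4. 0.32553, 57.23913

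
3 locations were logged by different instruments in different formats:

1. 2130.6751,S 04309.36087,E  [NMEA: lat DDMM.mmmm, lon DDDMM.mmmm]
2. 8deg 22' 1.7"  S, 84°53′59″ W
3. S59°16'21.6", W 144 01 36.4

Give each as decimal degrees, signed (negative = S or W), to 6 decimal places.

1. -21.511252, 43.156015
2. -8.367139, -84.899722
3. -59.272667, -144.026778

Point 1:
  Lat: degrees = first 2 digits = 21, minutes = 30.6751; 21 + 30.6751/60 = 21.5112517
  S ⇒ negate
  Lon: degrees = first 3 digits = 43, minutes = 9.36087; 43 + 9.36087/60 = 43.1560145
  E → positive
Point 2:
  φ: 22′ + 1.7″ = 22.02833′; 8 + 22.02833/60 = 8.3671389
  S ⇒ negate
  Longitude: 53′ + 59″ = 53.98333′; 84 + 53.98333/60 = 84.8997222
  W → negative
Point 3:
  Latitude: 16′ + 21.6″ = 16.36000′; 59 + 16.36000/60 = 59.2726667
  S ⇒ negate
  λ: 144 + 1/60 + 36.4/3600 = 144.0267778
  W → negative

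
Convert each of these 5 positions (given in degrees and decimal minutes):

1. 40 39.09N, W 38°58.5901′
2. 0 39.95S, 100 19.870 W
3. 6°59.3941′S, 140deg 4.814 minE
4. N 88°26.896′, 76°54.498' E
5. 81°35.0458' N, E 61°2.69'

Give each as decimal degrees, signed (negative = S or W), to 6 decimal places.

1. 40.651500, -38.976502
2. -0.665833, -100.331167
3. -6.989902, 140.080233
4. 88.448267, 76.908300
5. 81.584097, 61.044833

Point 1:
  φ: 39.09′ = 0.651500°; total 40.6515000
  N → positive
  Lon: 58.5901′ = 0.976502°; total 38.9765017
  W → negative
Point 2:
  φ: 0 + 39.95/60 = 0.6658333
  S ⇒ negate
  Lon: 100 + 19.87/60 = 100.3311667
  hemisphere W, so the sign is −
Point 3:
  Lat: 59.3941′ = 0.989902°; total 6.9899017
  S ⇒ negate
  λ: 4.814′ = 0.080233°; total 140.0802333
  E ⇒ keep positive
Point 4:
  Lat: 26.896′ = 0.448267°; total 88.4482667
  N ⇒ keep positive
  λ: 76 + 54.498/60 = 76.9083000
  E ⇒ keep positive
Point 5:
  φ: 35.0458′ = 0.584097°; total 81.5840967
  N ⇒ keep positive
  λ: 2.69′ = 0.044833°; total 61.0448333
  E → positive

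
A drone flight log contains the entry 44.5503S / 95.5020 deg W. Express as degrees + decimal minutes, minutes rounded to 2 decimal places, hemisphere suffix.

φ: fractional part 0.550300 → 33.0180 minutes
Longitude: 95° + 0.502000 × 60 = 95° 30.1200′

44° 33.02′ S, 95° 30.12′ W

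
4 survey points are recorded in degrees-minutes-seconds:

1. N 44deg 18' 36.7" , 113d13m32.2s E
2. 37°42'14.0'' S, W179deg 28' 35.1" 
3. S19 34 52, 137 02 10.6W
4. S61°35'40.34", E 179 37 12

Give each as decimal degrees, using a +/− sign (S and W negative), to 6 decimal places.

1. 44.310194, 113.225611
2. -37.703889, -179.476417
3. -19.581111, -137.036278
4. -61.594539, 179.620000

Point 1:
  Latitude: 18′ + 36.7″ = 18.61167′; 44 + 18.61167/60 = 44.3101944
  N → positive
  λ: 113 + 13/60 + 32.2/3600 = 113.2256111
  E → positive
Point 2:
  φ: 37 + 42/60 + 14/3600 = 37.7038889
  hemisphere S, so the sign is −
  Longitude: 28′ + 35.1″ = 28.58500′; 179 + 28.58500/60 = 179.4764167
  hemisphere W, so the sign is −
Point 3:
  φ: 19 + 34/60 + 52/3600 = 19.5811111
  hemisphere S, so the sign is −
  Longitude: 2′ + 10.6″ = 2.17667′; 137 + 2.17667/60 = 137.0362778
  hemisphere W, so the sign is −
Point 4:
  φ: 61 + 35/60 + 40.34/3600 = 61.5945389
  S ⇒ negate
  Lon: 179° + 37/60 + 12/3600 = 179 + 0.616667 + 0.003333 = 179.6200000
  E → positive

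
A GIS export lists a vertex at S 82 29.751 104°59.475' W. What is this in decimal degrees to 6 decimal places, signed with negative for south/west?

-82.495850, -104.991250

φ: 29.751′ = 0.495850°; total 82.4958500
S → negative
Longitude: 104 + 59.475/60 = 104.9912500
hemisphere W, so the sign is −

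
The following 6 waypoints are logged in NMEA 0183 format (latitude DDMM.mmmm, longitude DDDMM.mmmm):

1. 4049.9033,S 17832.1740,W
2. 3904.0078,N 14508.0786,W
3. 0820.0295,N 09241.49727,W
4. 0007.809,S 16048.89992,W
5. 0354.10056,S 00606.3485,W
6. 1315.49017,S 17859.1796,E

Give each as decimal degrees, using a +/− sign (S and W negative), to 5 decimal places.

Point 1:
  φ: split at 2 digits → 40° and 49.9033′; 40 + 49.9033/60 = 40.831722
  hemisphere S, so the sign is −
  λ: degrees = first 3 digits = 178, minutes = 32.174; 178 + 32.174/60 = 178.536233
  hemisphere W, so the sign is −
Point 2:
  Lat: split at 2 digits → 39° and 4.0078′; 39 + 4.0078/60 = 39.066797
  N ⇒ keep positive
  Longitude: degrees = first 3 digits = 145, minutes = 8.0786; 145 + 8.0786/60 = 145.134643
  W → negative
Point 3:
  Latitude: split at 2 digits → 08° and 20.0295′; 8 + 20.0295/60 = 8.333825
  N ⇒ keep positive
  Lon: degrees = first 3 digits = 92, minutes = 41.49727; 92 + 41.49727/60 = 92.691621
  W → negative
Point 4:
  Latitude: split at 2 digits → 00° and 7.809′; 0 + 7.809/60 = 0.130150
  hemisphere S, so the sign is −
  Longitude: degrees = first 3 digits = 160, minutes = 48.89992; 160 + 48.89992/60 = 160.814999
  hemisphere W, so the sign is −
Point 5:
  Lat: split at 2 digits → 03° and 54.10056′; 3 + 54.10056/60 = 3.901676
  S ⇒ negate
  Lon: degrees = first 3 digits = 6, minutes = 6.3485; 6 + 6.3485/60 = 6.105808
  hemisphere W, so the sign is −
Point 6:
  Latitude: degrees = first 2 digits = 13, minutes = 15.49017; 13 + 15.49017/60 = 13.258170
  S ⇒ negate
  Longitude: degrees = first 3 digits = 178, minutes = 59.1796; 178 + 59.1796/60 = 178.986327
  E → positive

1. -40.83172, -178.53623
2. 39.06680, -145.13464
3. 8.33383, -92.69162
4. -0.13015, -160.81500
5. -3.90168, -6.10581
6. -13.25817, 178.98633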